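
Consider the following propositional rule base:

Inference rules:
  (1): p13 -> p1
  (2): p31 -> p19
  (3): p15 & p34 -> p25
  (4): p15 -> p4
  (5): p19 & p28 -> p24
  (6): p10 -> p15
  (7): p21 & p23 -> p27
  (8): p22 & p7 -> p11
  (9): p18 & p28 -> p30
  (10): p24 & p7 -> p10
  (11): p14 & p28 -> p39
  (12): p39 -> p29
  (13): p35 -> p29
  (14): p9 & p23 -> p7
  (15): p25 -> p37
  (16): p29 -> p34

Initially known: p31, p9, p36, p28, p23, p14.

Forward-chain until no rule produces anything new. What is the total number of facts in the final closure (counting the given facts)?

17

Round 1: (2) [p31 -> p19]; (11) [p14 & p28 -> p39]; (14) [p9 & p23 -> p7]. Adds p19, p39, p7.
Round 2: (5) [p19 & p28 -> p24]; (12) [p39 -> p29]. Adds p24, p29.
Round 3: (10) [p24 & p7 -> p10]; (16) [p29 -> p34]. Adds p10, p34.
Round 4: (6) [p10 -> p15]. Adds p15.
Round 5: (3) [p15 & p34 -> p25]; (4) [p15 -> p4]. Adds p25, p4.
Round 6: (15) [p25 -> p37]. Adds p37.
Closure: {p10, p14, p15, p19, p23, p24, p25, p28, p29, p31, p34, p36, p37, p39, p4, p7, p9} — 17 facts.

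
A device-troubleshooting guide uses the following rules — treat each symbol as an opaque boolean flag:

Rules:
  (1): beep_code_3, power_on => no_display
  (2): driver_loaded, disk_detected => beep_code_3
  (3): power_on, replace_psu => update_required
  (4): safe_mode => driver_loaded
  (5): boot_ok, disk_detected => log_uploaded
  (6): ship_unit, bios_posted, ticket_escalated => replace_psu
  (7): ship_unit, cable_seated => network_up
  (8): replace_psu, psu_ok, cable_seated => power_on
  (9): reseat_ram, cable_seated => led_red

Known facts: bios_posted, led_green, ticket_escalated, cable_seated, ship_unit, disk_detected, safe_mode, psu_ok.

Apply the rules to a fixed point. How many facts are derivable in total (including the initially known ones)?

15

[1] (4) [safe_mode => driver_loaded]; (6) [ship_unit, bios_posted, ticket_escalated => replace_psu]; (7) [ship_unit, cable_seated => network_up]. ⇒ new: driver_loaded, replace_psu, network_up.
[2] (2) [driver_loaded, disk_detected => beep_code_3]; (8) [replace_psu, psu_ok, cable_seated => power_on]. ⇒ new: beep_code_3, power_on.
[3] (1) [beep_code_3, power_on => no_display]; (3) [power_on, replace_psu => update_required]. ⇒ new: no_display, update_required.
Closure: {beep_code_3, bios_posted, cable_seated, disk_detected, driver_loaded, led_green, network_up, no_display, power_on, psu_ok, replace_psu, safe_mode, ship_unit, ticket_escalated, update_required} — 15 facts.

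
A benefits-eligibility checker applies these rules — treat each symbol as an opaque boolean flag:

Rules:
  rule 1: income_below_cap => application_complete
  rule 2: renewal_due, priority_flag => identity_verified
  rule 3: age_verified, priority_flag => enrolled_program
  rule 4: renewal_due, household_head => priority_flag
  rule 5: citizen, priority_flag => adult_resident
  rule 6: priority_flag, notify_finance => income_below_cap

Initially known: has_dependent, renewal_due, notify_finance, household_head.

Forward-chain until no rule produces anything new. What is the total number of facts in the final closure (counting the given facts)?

Round 1 fires rule 4, giving priority_flag.
Round 2 fires rule 2, rule 6, giving identity_verified, income_below_cap.
Round 3 fires rule 1, giving application_complete.
Closure: {application_complete, has_dependent, household_head, identity_verified, income_below_cap, notify_finance, priority_flag, renewal_due} — 8 facts.

8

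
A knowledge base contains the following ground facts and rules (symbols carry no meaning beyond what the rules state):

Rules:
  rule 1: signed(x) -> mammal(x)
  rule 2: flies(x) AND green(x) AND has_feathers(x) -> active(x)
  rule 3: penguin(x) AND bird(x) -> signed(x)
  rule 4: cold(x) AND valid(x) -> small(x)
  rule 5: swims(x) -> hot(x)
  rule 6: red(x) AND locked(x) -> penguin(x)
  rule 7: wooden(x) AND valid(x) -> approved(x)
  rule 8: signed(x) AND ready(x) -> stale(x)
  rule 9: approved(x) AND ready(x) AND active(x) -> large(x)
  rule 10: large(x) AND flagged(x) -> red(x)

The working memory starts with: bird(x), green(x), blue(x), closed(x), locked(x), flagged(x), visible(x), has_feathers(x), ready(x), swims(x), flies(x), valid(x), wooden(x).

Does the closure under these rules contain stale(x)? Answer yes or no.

Round 1 — rule 2, rule 5, rule 7, derive active(x), hot(x), approved(x).
Round 2 — rule 9, derive large(x).
Round 3 — rule 10, derive red(x).
Round 4 — rule 6, derive penguin(x).
Round 5 — rule 3, derive signed(x).
Round 6 — rule 1, rule 8, derive mammal(x), stale(x).
stale(x) appears in round 6, so it is derivable.

yes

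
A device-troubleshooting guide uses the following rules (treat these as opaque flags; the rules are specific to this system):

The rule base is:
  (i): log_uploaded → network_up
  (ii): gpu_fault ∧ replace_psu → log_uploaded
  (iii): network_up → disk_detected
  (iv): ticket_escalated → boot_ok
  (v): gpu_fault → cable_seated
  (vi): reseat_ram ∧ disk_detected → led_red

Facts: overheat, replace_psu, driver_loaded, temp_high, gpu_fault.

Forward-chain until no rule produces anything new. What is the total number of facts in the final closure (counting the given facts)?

9

[1] (ii) [gpu_fault ∧ replace_psu → log_uploaded]; (v) [gpu_fault → cable_seated]. ⇒ new: log_uploaded, cable_seated.
[2] (i) [log_uploaded → network_up]. ⇒ new: network_up.
[3] (iii) [network_up → disk_detected]. ⇒ new: disk_detected.
Closure: {cable_seated, disk_detected, driver_loaded, gpu_fault, log_uploaded, network_up, overheat, replace_psu, temp_high} — 9 facts.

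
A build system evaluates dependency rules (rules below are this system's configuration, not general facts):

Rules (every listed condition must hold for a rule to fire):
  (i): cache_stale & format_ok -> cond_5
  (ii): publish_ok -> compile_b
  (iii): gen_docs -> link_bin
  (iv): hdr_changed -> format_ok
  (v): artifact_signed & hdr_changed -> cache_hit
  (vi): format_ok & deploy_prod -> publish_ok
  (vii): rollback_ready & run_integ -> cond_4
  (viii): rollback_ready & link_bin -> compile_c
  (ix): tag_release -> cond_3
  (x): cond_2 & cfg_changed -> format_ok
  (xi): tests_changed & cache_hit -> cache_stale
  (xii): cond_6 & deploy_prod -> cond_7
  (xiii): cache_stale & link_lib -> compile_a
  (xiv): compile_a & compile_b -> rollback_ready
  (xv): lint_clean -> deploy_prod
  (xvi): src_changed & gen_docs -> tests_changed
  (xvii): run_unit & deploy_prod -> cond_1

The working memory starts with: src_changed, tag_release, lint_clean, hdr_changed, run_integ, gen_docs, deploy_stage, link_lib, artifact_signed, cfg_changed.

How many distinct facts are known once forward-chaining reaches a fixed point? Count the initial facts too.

24

Round 1: (iii) [gen_docs -> link_bin]; (iv) [hdr_changed -> format_ok]; (v) [artifact_signed & hdr_changed -> cache_hit]; (ix) [tag_release -> cond_3]; (xv) [lint_clean -> deploy_prod]; (xvi) [src_changed & gen_docs -> tests_changed]. Adds link_bin, format_ok, cache_hit, cond_3, deploy_prod, tests_changed.
Round 2: (vi) [format_ok & deploy_prod -> publish_ok]; (xi) [tests_changed & cache_hit -> cache_stale]. Adds publish_ok, cache_stale.
Round 3: (i) [cache_stale & format_ok -> cond_5]; (ii) [publish_ok -> compile_b]; (xiii) [cache_stale & link_lib -> compile_a]. Adds cond_5, compile_b, compile_a.
Round 4: (xiv) [compile_a & compile_b -> rollback_ready]. Adds rollback_ready.
Round 5: (vii) [rollback_ready & run_integ -> cond_4]; (viii) [rollback_ready & link_bin -> compile_c]. Adds cond_4, compile_c.
Closure: {artifact_signed, cache_hit, cache_stale, cfg_changed, compile_a, compile_b, compile_c, cond_3, cond_4, cond_5, deploy_prod, deploy_stage, format_ok, gen_docs, hdr_changed, link_bin, link_lib, lint_clean, publish_ok, rollback_ready, run_integ, src_changed, tag_release, tests_changed} — 24 facts.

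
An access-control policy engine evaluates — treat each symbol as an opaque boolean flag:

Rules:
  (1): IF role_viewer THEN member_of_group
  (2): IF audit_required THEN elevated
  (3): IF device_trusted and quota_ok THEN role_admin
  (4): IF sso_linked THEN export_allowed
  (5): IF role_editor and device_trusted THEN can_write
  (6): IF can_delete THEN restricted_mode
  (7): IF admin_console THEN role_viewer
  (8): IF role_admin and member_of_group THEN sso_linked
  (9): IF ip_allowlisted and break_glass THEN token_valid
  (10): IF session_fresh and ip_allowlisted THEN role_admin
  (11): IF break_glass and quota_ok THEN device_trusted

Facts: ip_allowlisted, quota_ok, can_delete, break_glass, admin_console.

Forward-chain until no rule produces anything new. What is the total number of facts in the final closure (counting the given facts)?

13

[1] (6) [IF can_delete THEN restricted_mode]; (7) [IF admin_console THEN role_viewer]; (9) [IF ip_allowlisted and break_glass THEN token_valid]; (11) [IF break_glass and quota_ok THEN device_trusted]. ⇒ new: restricted_mode, role_viewer, token_valid, device_trusted.
[2] (1) [IF role_viewer THEN member_of_group]; (3) [IF device_trusted and quota_ok THEN role_admin]. ⇒ new: member_of_group, role_admin.
[3] (8) [IF role_admin and member_of_group THEN sso_linked]. ⇒ new: sso_linked.
[4] (4) [IF sso_linked THEN export_allowed]. ⇒ new: export_allowed.
Closure: {admin_console, break_glass, can_delete, device_trusted, export_allowed, ip_allowlisted, member_of_group, quota_ok, restricted_mode, role_admin, role_viewer, sso_linked, token_valid} — 13 facts.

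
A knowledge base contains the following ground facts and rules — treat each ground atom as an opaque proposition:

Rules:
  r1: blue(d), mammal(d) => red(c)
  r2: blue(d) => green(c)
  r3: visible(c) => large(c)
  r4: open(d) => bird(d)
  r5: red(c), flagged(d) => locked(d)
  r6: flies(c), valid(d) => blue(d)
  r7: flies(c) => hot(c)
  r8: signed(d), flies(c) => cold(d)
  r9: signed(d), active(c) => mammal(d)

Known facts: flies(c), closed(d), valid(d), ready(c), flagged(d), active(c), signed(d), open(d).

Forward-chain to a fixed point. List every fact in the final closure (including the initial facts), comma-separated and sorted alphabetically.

Round 1: r4 [open(d) => bird(d)]; r6 [flies(c), valid(d) => blue(d)]; r7 [flies(c) => hot(c)]; r8 [signed(d), flies(c) => cold(d)]; r9 [signed(d), active(c) => mammal(d)]. Adds bird(d), blue(d), hot(c), cold(d), mammal(d).
Round 2: r1 [blue(d), mammal(d) => red(c)]; r2 [blue(d) => green(c)]. Adds red(c), green(c).
Round 3: r5 [red(c), flagged(d) => locked(d)]. Adds locked(d).

active(c), bird(d), blue(d), closed(d), cold(d), flagged(d), flies(c), green(c), hot(c), locked(d), mammal(d), open(d), ready(c), red(c), signed(d), valid(d)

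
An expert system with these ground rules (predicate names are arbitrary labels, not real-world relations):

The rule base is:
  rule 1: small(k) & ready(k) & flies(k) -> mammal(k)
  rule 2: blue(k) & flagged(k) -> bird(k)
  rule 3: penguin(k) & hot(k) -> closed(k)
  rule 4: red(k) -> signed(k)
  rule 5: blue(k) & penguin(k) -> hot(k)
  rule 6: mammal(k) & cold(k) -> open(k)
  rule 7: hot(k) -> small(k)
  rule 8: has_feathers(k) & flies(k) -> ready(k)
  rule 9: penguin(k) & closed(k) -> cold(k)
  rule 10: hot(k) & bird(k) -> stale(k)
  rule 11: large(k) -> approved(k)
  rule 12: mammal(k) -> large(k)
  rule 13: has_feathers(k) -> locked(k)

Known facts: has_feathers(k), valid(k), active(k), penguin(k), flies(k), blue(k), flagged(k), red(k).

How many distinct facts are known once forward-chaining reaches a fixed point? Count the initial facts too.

21

Round 1: rule 2 [blue(k) & flagged(k) -> bird(k)]; rule 4 [red(k) -> signed(k)]; rule 5 [blue(k) & penguin(k) -> hot(k)]; rule 8 [has_feathers(k) & flies(k) -> ready(k)]; rule 13 [has_feathers(k) -> locked(k)]. New: bird(k), signed(k), hot(k), ready(k), locked(k).
Round 2: rule 3 [penguin(k) & hot(k) -> closed(k)]; rule 7 [hot(k) -> small(k)]; rule 10 [hot(k) & bird(k) -> stale(k)]. New: closed(k), small(k), stale(k).
Round 3: rule 1 [small(k) & ready(k) & flies(k) -> mammal(k)]; rule 9 [penguin(k) & closed(k) -> cold(k)]. New: mammal(k), cold(k).
Round 4: rule 6 [mammal(k) & cold(k) -> open(k)]; rule 12 [mammal(k) -> large(k)]. New: open(k), large(k).
Round 5: rule 11 [large(k) -> approved(k)]. New: approved(k).
Closure: {active(k), approved(k), bird(k), blue(k), closed(k), cold(k), flagged(k), flies(k), has_feathers(k), hot(k), large(k), locked(k), mammal(k), open(k), penguin(k), ready(k), red(k), signed(k), small(k), stale(k), valid(k)} — 21 facts.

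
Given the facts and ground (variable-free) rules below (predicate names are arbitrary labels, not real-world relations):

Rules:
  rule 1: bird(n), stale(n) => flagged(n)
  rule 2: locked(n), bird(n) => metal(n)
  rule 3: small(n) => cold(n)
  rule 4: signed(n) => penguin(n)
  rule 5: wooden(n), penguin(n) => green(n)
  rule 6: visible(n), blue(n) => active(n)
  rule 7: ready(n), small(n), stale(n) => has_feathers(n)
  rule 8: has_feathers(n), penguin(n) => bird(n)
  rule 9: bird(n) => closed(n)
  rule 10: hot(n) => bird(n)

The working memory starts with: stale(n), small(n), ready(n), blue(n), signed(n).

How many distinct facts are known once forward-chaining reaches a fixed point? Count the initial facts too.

Round 1: rule 3 [small(n) => cold(n)]; rule 4 [signed(n) => penguin(n)]; rule 7 [ready(n), small(n), stale(n) => has_feathers(n)]. Adds cold(n), penguin(n), has_feathers(n).
Round 2: rule 8 [has_feathers(n), penguin(n) => bird(n)]. Adds bird(n).
Round 3: rule 1 [bird(n), stale(n) => flagged(n)]; rule 9 [bird(n) => closed(n)]. Adds flagged(n), closed(n).
Closure: {bird(n), blue(n), closed(n), cold(n), flagged(n), has_feathers(n), penguin(n), ready(n), signed(n), small(n), stale(n)} — 11 facts.

11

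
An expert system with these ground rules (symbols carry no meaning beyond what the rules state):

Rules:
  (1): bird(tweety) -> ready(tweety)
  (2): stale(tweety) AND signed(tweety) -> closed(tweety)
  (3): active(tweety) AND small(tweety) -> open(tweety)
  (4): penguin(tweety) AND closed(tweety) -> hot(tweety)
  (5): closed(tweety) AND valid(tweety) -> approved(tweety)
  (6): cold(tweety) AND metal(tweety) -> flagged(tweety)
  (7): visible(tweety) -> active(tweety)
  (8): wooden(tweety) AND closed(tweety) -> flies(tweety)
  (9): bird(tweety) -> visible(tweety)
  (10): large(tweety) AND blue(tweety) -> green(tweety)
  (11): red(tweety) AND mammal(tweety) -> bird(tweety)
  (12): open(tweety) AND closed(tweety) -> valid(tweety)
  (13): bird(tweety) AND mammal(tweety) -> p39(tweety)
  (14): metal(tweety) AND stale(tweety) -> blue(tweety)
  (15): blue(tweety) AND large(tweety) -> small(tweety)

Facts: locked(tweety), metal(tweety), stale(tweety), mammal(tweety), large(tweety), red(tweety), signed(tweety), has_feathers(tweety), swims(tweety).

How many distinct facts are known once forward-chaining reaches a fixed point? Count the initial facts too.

21

[1] (2) [stale(tweety) AND signed(tweety) -> closed(tweety)]; (11) [red(tweety) AND mammal(tweety) -> bird(tweety)]; (14) [metal(tweety) AND stale(tweety) -> blue(tweety)]. ⇒ new: closed(tweety), bird(tweety), blue(tweety).
[2] (1) [bird(tweety) -> ready(tweety)]; (9) [bird(tweety) -> visible(tweety)]; (10) [large(tweety) AND blue(tweety) -> green(tweety)]; (13) [bird(tweety) AND mammal(tweety) -> p39(tweety)]; (15) [blue(tweety) AND large(tweety) -> small(tweety)]. ⇒ new: ready(tweety), visible(tweety), green(tweety), p39(tweety), small(tweety).
[3] (7) [visible(tweety) -> active(tweety)]. ⇒ new: active(tweety).
[4] (3) [active(tweety) AND small(tweety) -> open(tweety)]. ⇒ new: open(tweety).
[5] (12) [open(tweety) AND closed(tweety) -> valid(tweety)]. ⇒ new: valid(tweety).
[6] (5) [closed(tweety) AND valid(tweety) -> approved(tweety)]. ⇒ new: approved(tweety).
Closure: {active(tweety), approved(tweety), bird(tweety), blue(tweety), closed(tweety), green(tweety), has_feathers(tweety), large(tweety), locked(tweety), mammal(tweety), metal(tweety), open(tweety), p39(tweety), ready(tweety), red(tweety), signed(tweety), small(tweety), stale(tweety), swims(tweety), valid(tweety), visible(tweety)} — 21 facts.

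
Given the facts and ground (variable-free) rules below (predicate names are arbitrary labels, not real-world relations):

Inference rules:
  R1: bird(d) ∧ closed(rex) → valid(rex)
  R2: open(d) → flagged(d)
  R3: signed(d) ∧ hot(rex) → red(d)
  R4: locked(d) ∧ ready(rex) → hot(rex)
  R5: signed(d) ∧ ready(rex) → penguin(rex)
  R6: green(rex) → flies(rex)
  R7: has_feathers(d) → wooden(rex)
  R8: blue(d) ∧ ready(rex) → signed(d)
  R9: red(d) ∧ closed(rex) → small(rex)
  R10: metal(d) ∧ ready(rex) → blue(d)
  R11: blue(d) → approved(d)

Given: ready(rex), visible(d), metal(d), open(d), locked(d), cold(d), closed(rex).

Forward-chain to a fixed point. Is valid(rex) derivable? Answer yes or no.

Round 1: R2 [open(d) → flagged(d)]; R4 [locked(d) ∧ ready(rex) → hot(rex)]; R10 [metal(d) ∧ ready(rex) → blue(d)]. Adds flagged(d), hot(rex), blue(d).
Round 2: R8 [blue(d) ∧ ready(rex) → signed(d)]; R11 [blue(d) → approved(d)]. Adds signed(d), approved(d).
Round 3: R3 [signed(d) ∧ hot(rex) → red(d)]; R5 [signed(d) ∧ ready(rex) → penguin(rex)]. Adds red(d), penguin(rex).
Round 4: R9 [red(d) ∧ closed(rex) → small(rex)]. Adds small(rex).
Fixed point reached. valid(rex) is concluded only by R1; R1 needs bird(d) (never derived).

no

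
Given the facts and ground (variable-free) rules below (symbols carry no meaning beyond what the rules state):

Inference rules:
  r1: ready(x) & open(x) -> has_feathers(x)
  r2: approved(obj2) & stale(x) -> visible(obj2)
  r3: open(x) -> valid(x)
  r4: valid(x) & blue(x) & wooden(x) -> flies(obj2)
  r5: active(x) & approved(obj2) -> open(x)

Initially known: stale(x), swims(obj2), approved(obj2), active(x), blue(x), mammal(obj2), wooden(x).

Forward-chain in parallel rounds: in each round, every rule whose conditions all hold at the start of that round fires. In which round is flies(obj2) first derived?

3

Round 1 — r2, r5, derive visible(obj2), open(x).
Round 2 — r3, derive valid(x).
Round 3 — r4, derive flies(obj2).
flies(obj2) first appears in round 3.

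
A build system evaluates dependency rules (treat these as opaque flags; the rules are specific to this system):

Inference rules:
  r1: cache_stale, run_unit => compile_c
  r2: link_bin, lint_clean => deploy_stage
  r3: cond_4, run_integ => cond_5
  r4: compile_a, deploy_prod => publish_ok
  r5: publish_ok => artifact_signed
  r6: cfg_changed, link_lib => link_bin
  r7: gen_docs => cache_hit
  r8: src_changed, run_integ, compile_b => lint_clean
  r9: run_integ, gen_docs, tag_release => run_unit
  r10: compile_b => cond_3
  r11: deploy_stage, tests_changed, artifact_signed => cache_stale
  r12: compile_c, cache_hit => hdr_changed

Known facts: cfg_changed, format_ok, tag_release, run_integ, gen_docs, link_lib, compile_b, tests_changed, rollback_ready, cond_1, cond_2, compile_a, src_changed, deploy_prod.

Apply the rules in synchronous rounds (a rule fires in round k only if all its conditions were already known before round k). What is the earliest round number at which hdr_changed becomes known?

5

Round 1 — r4, r6, r7, r8, r9, r10, derive publish_ok, link_bin, cache_hit, lint_clean, run_unit, cond_3.
Round 2 — r2, r5, derive deploy_stage, artifact_signed.
Round 3 — r11, derive cache_stale.
Round 4 — r1, derive compile_c.
Round 5 — r12, derive hdr_changed.
hdr_changed first appears in round 5.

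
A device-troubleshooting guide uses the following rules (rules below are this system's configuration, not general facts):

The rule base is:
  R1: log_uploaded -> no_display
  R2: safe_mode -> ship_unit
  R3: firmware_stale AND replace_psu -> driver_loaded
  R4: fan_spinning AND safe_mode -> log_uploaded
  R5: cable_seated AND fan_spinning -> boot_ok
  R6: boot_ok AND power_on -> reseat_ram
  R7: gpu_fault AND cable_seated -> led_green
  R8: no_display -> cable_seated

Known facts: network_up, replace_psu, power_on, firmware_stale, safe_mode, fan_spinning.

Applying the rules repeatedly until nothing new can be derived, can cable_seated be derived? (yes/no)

yes

Round 1: R2 [safe_mode -> ship_unit]; R3 [firmware_stale AND replace_psu -> driver_loaded]; R4 [fan_spinning AND safe_mode -> log_uploaded]. New: ship_unit, driver_loaded, log_uploaded.
Round 2: R1 [log_uploaded -> no_display]. New: no_display.
Round 3: R8 [no_display -> cable_seated]. New: cable_seated.
Round 4: R5 [cable_seated AND fan_spinning -> boot_ok]. New: boot_ok.
Round 5: R6 [boot_ok AND power_on -> reseat_ram]. New: reseat_ram.
cable_seated appears in round 3, so it is derivable.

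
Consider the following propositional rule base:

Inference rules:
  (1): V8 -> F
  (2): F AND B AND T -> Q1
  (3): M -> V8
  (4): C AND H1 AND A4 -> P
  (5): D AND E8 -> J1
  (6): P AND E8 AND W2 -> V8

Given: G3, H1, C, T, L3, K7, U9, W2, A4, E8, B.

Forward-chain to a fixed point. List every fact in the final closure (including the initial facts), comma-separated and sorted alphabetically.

A4, B, C, E8, F, G3, H1, K7, L3, P, Q1, T, U9, V8, W2

Round 1: (4) [C AND H1 AND A4 -> P]. Adds P.
Round 2: (6) [P AND E8 AND W2 -> V8]. Adds V8.
Round 3: (1) [V8 -> F]. Adds F.
Round 4: (2) [F AND B AND T -> Q1]. Adds Q1.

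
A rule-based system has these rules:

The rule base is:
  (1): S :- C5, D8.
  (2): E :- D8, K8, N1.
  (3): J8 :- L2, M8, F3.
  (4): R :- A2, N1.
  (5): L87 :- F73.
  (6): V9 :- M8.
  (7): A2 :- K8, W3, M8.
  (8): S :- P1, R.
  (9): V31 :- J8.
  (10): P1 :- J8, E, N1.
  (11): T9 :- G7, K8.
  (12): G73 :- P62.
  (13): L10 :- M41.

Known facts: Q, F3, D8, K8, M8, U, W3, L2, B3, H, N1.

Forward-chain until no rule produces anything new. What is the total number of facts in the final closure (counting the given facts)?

19

Round 1 — (2), (3), (6), (7), derive E, J8, V9, A2.
Round 2 — (4), (9), (10), derive R, V31, P1.
Round 3 — (8), derive S.
Closure: {A2, B3, D8, E, F3, H, J8, K8, L2, M8, N1, P1, Q, R, S, U, V31, V9, W3} — 19 facts.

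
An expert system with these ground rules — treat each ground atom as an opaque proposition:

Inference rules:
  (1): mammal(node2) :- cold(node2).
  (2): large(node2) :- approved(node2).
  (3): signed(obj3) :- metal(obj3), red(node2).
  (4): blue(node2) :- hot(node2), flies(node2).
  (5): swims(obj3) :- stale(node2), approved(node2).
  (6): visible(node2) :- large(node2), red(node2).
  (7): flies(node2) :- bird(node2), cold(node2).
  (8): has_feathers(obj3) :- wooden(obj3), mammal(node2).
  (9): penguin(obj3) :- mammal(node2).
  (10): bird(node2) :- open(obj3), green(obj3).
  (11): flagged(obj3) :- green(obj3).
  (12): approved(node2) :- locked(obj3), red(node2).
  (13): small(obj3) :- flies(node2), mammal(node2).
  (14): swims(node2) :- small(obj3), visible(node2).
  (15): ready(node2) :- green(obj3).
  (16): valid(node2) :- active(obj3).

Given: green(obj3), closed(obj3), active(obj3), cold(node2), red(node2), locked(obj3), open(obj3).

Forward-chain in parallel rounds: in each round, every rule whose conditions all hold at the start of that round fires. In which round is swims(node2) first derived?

Round 1 fires (1), (10), (11), (12), (15), (16), giving mammal(node2), bird(node2), flagged(obj3), approved(node2), ready(node2), valid(node2).
Round 2 fires (2), (7), (9), giving large(node2), flies(node2), penguin(obj3).
Round 3 fires (6), (13), giving visible(node2), small(obj3).
Round 4 fires (14), giving swims(node2).
swims(node2) first appears in round 4.

4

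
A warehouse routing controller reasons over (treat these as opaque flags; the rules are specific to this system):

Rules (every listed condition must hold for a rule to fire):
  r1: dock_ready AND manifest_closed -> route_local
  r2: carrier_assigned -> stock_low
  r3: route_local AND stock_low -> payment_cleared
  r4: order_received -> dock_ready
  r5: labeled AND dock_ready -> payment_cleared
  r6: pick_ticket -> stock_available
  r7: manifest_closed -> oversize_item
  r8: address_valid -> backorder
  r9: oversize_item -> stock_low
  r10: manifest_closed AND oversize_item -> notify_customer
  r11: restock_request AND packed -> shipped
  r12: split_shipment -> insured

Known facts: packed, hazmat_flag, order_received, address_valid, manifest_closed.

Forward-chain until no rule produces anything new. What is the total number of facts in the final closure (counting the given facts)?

Round 1 fires r4, r7, r8, giving dock_ready, oversize_item, backorder.
Round 2 fires r1, r9, r10, giving route_local, stock_low, notify_customer.
Round 3 fires r3, giving payment_cleared.
Closure: {address_valid, backorder, dock_ready, hazmat_flag, manifest_closed, notify_customer, order_received, oversize_item, packed, payment_cleared, route_local, stock_low} — 12 facts.

12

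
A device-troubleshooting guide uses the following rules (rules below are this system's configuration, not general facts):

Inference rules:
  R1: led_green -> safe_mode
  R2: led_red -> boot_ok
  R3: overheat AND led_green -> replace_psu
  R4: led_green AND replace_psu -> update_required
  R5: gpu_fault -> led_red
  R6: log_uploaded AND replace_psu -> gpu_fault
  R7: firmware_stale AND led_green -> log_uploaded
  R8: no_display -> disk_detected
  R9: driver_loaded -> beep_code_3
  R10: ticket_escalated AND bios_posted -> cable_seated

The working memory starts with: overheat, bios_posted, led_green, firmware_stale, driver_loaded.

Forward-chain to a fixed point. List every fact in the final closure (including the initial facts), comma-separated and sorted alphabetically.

[1] R1 [led_green -> safe_mode]; R3 [overheat AND led_green -> replace_psu]; R7 [firmware_stale AND led_green -> log_uploaded]; R9 [driver_loaded -> beep_code_3]. ⇒ new: safe_mode, replace_psu, log_uploaded, beep_code_3.
[2] R4 [led_green AND replace_psu -> update_required]; R6 [log_uploaded AND replace_psu -> gpu_fault]. ⇒ new: update_required, gpu_fault.
[3] R5 [gpu_fault -> led_red]. ⇒ new: led_red.
[4] R2 [led_red -> boot_ok]. ⇒ new: boot_ok.

beep_code_3, bios_posted, boot_ok, driver_loaded, firmware_stale, gpu_fault, led_green, led_red, log_uploaded, overheat, replace_psu, safe_mode, update_required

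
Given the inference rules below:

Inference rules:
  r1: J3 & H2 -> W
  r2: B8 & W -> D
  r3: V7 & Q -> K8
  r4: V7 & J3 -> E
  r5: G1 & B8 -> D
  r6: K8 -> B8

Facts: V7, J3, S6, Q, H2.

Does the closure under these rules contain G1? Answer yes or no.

Round 1: r1 [J3 & H2 -> W]; r3 [V7 & Q -> K8]; r4 [V7 & J3 -> E]. New: W, K8, E.
Round 2: r6 [K8 -> B8]. New: B8.
Round 3: r2 [B8 & W -> D]. New: D.
Fixed point reached. No rule has G1 as a consequent, and it is not given.

no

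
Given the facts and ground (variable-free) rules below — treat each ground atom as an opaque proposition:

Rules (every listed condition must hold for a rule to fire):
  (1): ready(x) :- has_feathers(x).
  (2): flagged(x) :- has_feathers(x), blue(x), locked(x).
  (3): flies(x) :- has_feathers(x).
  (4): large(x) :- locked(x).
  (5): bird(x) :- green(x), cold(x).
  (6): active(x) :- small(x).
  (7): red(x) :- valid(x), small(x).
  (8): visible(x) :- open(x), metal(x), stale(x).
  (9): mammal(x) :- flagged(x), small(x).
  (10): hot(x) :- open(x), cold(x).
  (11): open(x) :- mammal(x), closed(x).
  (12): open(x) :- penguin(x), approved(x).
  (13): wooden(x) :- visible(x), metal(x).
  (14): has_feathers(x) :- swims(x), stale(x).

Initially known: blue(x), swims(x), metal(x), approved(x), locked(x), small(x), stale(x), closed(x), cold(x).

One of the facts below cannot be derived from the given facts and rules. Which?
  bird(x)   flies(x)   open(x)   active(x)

bird(x)

Round 1: (4) [large(x) :- locked(x).]; (6) [active(x) :- small(x).]; (14) [has_feathers(x) :- swims(x), stale(x).]. Adds large(x), active(x), has_feathers(x).
Round 2: (1) [ready(x) :- has_feathers(x).]; (2) [flagged(x) :- has_feathers(x), blue(x), locked(x).]; (3) [flies(x) :- has_feathers(x).]. Adds ready(x), flagged(x), flies(x).
Round 3: (9) [mammal(x) :- flagged(x), small(x).]. Adds mammal(x).
Round 4: (11) [open(x) :- mammal(x), closed(x).]. Adds open(x).
Round 5: (8) [visible(x) :- open(x), metal(x), stale(x).]; (10) [hot(x) :- open(x), cold(x).]. Adds visible(x), hot(x).
Round 6: (13) [wooden(x) :- visible(x), metal(x).]. Adds wooden(x).
Derived: flies(x) (round 2), open(x) (round 4), active(x) (round 1). bird(x) never appears in any round.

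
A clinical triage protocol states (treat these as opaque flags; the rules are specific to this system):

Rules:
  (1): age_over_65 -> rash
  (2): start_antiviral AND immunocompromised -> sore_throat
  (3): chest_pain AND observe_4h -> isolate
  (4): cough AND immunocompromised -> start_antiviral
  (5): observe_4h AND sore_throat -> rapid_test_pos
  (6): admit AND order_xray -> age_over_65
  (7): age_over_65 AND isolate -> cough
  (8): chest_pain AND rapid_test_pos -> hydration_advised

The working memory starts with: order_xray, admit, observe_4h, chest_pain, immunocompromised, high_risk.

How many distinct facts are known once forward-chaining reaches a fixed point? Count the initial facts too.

Round 1: (3) [chest_pain AND observe_4h -> isolate]; (6) [admit AND order_xray -> age_over_65]. Adds isolate, age_over_65.
Round 2: (1) [age_over_65 -> rash]; (7) [age_over_65 AND isolate -> cough]. Adds rash, cough.
Round 3: (4) [cough AND immunocompromised -> start_antiviral]. Adds start_antiviral.
Round 4: (2) [start_antiviral AND immunocompromised -> sore_throat]. Adds sore_throat.
Round 5: (5) [observe_4h AND sore_throat -> rapid_test_pos]. Adds rapid_test_pos.
Round 6: (8) [chest_pain AND rapid_test_pos -> hydration_advised]. Adds hydration_advised.
Closure: {admit, age_over_65, chest_pain, cough, high_risk, hydration_advised, immunocompromised, isolate, observe_4h, order_xray, rapid_test_pos, rash, sore_throat, start_antiviral} — 14 facts.

14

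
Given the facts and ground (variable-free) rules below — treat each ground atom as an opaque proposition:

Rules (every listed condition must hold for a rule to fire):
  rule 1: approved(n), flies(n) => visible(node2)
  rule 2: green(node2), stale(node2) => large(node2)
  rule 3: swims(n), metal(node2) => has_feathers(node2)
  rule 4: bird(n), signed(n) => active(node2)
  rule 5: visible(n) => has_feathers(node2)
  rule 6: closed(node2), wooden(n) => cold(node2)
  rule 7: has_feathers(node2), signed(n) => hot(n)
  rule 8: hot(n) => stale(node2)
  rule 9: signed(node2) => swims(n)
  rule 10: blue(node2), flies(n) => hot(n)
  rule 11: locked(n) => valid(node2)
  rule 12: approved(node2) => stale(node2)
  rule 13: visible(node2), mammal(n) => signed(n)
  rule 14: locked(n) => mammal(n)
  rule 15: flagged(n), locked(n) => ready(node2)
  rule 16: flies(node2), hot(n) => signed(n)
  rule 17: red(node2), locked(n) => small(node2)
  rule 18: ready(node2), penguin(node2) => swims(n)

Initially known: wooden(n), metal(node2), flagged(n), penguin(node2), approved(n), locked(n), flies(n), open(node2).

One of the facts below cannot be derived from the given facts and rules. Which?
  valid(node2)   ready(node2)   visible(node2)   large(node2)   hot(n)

Round 1 fires rule 1, rule 11, rule 14, rule 15, giving visible(node2), valid(node2), mammal(n), ready(node2).
Round 2 fires rule 13, rule 18, giving signed(n), swims(n).
Round 3 fires rule 3, giving has_feathers(node2).
Round 4 fires rule 7, giving hot(n).
Round 5 fires rule 8, giving stale(node2).
Derived: hot(n) (round 4), visible(node2) (round 1), ready(node2) (round 1), valid(node2) (round 1). large(node2) never appears in any round.

large(node2)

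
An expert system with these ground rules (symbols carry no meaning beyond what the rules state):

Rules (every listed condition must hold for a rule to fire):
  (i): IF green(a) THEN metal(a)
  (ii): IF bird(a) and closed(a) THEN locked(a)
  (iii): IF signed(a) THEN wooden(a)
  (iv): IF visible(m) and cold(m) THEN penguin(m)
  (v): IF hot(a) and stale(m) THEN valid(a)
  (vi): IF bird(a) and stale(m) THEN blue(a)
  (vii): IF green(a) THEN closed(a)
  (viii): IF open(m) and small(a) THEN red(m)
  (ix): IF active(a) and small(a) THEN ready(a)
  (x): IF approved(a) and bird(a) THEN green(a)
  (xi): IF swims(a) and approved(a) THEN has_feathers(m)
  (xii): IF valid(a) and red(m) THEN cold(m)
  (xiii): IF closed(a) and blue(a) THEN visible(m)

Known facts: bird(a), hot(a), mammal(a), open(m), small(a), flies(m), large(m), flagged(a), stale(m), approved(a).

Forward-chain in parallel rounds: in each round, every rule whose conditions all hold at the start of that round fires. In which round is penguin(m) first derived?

Round 1 fires (v), (vi), (viii), (x), giving valid(a), blue(a), red(m), green(a).
Round 2 fires (i), (vii), (xii), giving metal(a), closed(a), cold(m).
Round 3 fires (ii), (xiii), giving locked(a), visible(m).
Round 4 fires (iv), giving penguin(m).
penguin(m) first appears in round 4.

4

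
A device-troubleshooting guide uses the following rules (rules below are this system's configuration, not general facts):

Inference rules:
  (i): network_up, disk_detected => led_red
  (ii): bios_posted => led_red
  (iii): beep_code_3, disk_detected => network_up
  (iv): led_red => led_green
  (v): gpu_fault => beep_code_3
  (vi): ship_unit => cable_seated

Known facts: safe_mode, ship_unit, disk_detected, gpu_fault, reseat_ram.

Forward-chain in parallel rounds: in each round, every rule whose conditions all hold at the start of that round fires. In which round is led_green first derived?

4

[1] (v) [gpu_fault => beep_code_3]; (vi) [ship_unit => cable_seated]. ⇒ new: beep_code_3, cable_seated.
[2] (iii) [beep_code_3, disk_detected => network_up]. ⇒ new: network_up.
[3] (i) [network_up, disk_detected => led_red]. ⇒ new: led_red.
[4] (iv) [led_red => led_green]. ⇒ new: led_green.
led_green first appears in round 4.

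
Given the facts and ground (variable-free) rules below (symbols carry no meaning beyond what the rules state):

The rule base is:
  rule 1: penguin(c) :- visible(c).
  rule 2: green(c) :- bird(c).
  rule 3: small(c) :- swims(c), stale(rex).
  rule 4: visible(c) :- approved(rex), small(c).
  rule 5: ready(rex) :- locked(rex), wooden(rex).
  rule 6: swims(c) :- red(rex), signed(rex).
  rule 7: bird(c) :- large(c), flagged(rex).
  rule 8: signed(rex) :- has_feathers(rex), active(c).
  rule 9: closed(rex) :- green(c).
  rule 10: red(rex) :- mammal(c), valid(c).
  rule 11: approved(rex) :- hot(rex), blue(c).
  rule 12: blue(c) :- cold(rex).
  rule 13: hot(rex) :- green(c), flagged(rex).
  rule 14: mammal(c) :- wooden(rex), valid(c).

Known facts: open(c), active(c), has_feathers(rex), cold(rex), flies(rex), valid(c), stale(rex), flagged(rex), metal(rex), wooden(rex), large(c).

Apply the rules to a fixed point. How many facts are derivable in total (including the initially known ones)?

24

Round 1: rule 7 [bird(c) :- large(c), flagged(rex).]; rule 8 [signed(rex) :- has_feathers(rex), active(c).]; rule 12 [blue(c) :- cold(rex).]; rule 14 [mammal(c) :- wooden(rex), valid(c).]. New: bird(c), signed(rex), blue(c), mammal(c).
Round 2: rule 2 [green(c) :- bird(c).]; rule 10 [red(rex) :- mammal(c), valid(c).]. New: green(c), red(rex).
Round 3: rule 6 [swims(c) :- red(rex), signed(rex).]; rule 9 [closed(rex) :- green(c).]; rule 13 [hot(rex) :- green(c), flagged(rex).]. New: swims(c), closed(rex), hot(rex).
Round 4: rule 3 [small(c) :- swims(c), stale(rex).]; rule 11 [approved(rex) :- hot(rex), blue(c).]. New: small(c), approved(rex).
Round 5: rule 4 [visible(c) :- approved(rex), small(c).]. New: visible(c).
Round 6: rule 1 [penguin(c) :- visible(c).]. New: penguin(c).
Closure: {active(c), approved(rex), bird(c), blue(c), closed(rex), cold(rex), flagged(rex), flies(rex), green(c), has_feathers(rex), hot(rex), large(c), mammal(c), metal(rex), open(c), penguin(c), red(rex), signed(rex), small(c), stale(rex), swims(c), valid(c), visible(c), wooden(rex)} — 24 facts.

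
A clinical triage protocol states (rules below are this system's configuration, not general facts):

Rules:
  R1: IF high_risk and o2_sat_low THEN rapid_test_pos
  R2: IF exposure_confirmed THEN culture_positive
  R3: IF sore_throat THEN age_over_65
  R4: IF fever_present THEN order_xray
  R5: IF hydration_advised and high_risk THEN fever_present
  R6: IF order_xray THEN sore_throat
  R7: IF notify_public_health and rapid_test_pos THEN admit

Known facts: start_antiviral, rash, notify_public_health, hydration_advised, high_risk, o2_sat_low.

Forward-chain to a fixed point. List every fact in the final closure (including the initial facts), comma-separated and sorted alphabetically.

Round 1: R1 [IF high_risk and o2_sat_low THEN rapid_test_pos]; R5 [IF hydration_advised and high_risk THEN fever_present]. New: rapid_test_pos, fever_present.
Round 2: R4 [IF fever_present THEN order_xray]; R7 [IF notify_public_health and rapid_test_pos THEN admit]. New: order_xray, admit.
Round 3: R6 [IF order_xray THEN sore_throat]. New: sore_throat.
Round 4: R3 [IF sore_throat THEN age_over_65]. New: age_over_65.

admit, age_over_65, fever_present, high_risk, hydration_advised, notify_public_health, o2_sat_low, order_xray, rapid_test_pos, rash, sore_throat, start_antiviral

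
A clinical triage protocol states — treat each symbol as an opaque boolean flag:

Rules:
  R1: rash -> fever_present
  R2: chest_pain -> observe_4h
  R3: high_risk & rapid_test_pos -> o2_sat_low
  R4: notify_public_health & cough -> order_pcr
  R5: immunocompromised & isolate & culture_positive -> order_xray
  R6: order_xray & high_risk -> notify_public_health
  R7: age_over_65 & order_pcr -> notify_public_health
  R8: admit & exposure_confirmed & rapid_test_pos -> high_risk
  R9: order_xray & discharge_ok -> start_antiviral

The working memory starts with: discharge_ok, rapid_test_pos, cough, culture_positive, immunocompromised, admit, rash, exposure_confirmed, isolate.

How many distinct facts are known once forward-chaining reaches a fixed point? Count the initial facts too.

16

Round 1: R1 [rash -> fever_present]; R5 [immunocompromised & isolate & culture_positive -> order_xray]; R8 [admit & exposure_confirmed & rapid_test_pos -> high_risk]. Adds fever_present, order_xray, high_risk.
Round 2: R3 [high_risk & rapid_test_pos -> o2_sat_low]; R6 [order_xray & high_risk -> notify_public_health]; R9 [order_xray & discharge_ok -> start_antiviral]. Adds o2_sat_low, notify_public_health, start_antiviral.
Round 3: R4 [notify_public_health & cough -> order_pcr]. Adds order_pcr.
Closure: {admit, cough, culture_positive, discharge_ok, exposure_confirmed, fever_present, high_risk, immunocompromised, isolate, notify_public_health, o2_sat_low, order_pcr, order_xray, rapid_test_pos, rash, start_antiviral} — 16 facts.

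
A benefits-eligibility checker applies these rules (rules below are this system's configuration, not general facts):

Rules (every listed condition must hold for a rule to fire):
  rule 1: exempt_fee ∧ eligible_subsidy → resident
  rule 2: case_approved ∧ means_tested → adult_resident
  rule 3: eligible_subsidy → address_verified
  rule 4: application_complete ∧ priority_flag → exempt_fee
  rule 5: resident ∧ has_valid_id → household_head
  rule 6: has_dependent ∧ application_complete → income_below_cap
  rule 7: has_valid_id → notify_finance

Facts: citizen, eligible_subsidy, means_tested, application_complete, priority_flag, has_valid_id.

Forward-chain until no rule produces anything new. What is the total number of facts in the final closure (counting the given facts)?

Round 1: rule 3 [eligible_subsidy → address_verified]; rule 4 [application_complete ∧ priority_flag → exempt_fee]; rule 7 [has_valid_id → notify_finance]. Adds address_verified, exempt_fee, notify_finance.
Round 2: rule 1 [exempt_fee ∧ eligible_subsidy → resident]. Adds resident.
Round 3: rule 5 [resident ∧ has_valid_id → household_head]. Adds household_head.
Closure: {address_verified, application_complete, citizen, eligible_subsidy, exempt_fee, has_valid_id, household_head, means_tested, notify_finance, priority_flag, resident} — 11 facts.

11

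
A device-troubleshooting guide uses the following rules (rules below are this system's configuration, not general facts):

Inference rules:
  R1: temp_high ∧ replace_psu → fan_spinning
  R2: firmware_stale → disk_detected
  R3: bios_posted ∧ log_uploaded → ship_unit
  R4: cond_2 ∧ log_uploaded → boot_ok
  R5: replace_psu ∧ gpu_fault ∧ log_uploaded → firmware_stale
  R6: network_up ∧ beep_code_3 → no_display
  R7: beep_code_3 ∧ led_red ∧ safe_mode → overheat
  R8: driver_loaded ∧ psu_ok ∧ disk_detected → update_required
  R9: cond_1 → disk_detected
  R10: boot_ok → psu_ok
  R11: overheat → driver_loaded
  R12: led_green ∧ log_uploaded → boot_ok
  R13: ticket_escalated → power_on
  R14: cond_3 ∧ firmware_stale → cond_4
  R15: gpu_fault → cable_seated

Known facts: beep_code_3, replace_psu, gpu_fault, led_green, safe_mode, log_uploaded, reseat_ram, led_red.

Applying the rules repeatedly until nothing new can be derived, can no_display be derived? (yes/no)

Round 1 fires R5, R7, R12, R15, giving firmware_stale, overheat, boot_ok, cable_seated.
Round 2 fires R2, R10, R11, giving disk_detected, psu_ok, driver_loaded.
Round 3 fires R8, giving update_required.
Fixed point reached. no_display is concluded only by R6; R6 needs network_up (never derived).

no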